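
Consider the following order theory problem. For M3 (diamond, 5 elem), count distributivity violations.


Distributive law: a ^ (b v c) = (a ^ b) v (a ^ c).
Check all 5^3 = 125 ordered triples (a,b,c).
  e.g. a=a1, b=a2, c=a3: lhs=a1 != rhs=0
  e.g. a=a1, b=a3, c=a2: lhs=a1 != rhs=0
Total violating triples: 6


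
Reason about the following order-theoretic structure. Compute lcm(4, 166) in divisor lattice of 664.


In a divisor lattice, join = lcm (least common multiple).
gcd(4,166) = 2
lcm(4,166) = 4*166/gcd = 664/2 = 332


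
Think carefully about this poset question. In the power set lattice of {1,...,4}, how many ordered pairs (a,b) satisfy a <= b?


The order relation is {(a,b) : a <= b}, reflexive so it includes (a,a).
Examples: ({},{}), ({},{1,2}), ({},{1,2,3}), ({},{1,2,3,4}), ({},{1,2,4}), ...
Total ordered pairs: 81


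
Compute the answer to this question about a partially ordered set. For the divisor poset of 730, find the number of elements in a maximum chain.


A chain is a totally ordered subset; we count the number of elements in a maximum chain.
Compute, for each element x, the size of the longest chain ending at x:
  1: 1
  2: 2
  5: 2
  73: 2
  10: 3
  146: 3
  ...
A maximum chain: 1 < 2 < 10 < 730
Number of elements in the longest chain: 4


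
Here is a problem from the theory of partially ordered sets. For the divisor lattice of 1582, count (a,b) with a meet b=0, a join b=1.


Complement pair (a,b): a meet b = bottom, a join b = top.
Here: gcd(a,b)=1 and lcm(a,b)=1582, i.e. a*b=1582 with a,b coprime.
Pairs found: (1,1582), (2,791), (7,226), (14,113), ... (4 more)
Total ordered pairs: 8


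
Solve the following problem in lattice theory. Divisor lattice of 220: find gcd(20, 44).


In a divisor lattice, meet = gcd (greatest common divisor).
By Euclidean algorithm or factoring: gcd(20,44) = 4


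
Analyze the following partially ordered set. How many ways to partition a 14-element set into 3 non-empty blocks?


S(n,k) = k*S(n-1,k) + S(n-1,k-1).
S(13,3) = 261625, S(13,2) = 4095
S(14,3) = 3*261625 + 4095 = 784875 + 4095
S(14,3) = 788970


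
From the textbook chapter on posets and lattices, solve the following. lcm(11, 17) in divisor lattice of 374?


Join=lcm.
gcd(11,17)=1
lcm=187


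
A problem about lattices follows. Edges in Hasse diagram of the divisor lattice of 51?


A cover relation a -< b holds when a < b with no c strictly between.
Cover relations:
  1 -< 3
  1 -< 17
  3 -< 51
  17 -< 51
Total: 4


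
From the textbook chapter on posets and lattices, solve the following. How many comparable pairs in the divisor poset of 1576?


A comparable pair {a,b} has a < b or b < a in the order.
Count unordered pairs where one element is strictly below the other.
Examples: {1,2}, {1,4}, {1,8}, {1,197}, ...
Total comparable pairs: 22


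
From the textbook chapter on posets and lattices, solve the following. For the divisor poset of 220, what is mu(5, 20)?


In a divisor lattice, mu(a,b) = mu(b/a) where mu is the classical Mobius function.
b/a = 20/5 = 4
Prime factorization of 4: primes [2]
4 is not squarefree, so mu(4) = 0


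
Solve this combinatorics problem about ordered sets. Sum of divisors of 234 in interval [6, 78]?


Interval [6,78] in divisors of 234: [6, 78]
Sum = 84


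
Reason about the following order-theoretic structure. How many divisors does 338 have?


Divisors of 338: [1, 2, 13, 26, 169, 338]
Count: 6


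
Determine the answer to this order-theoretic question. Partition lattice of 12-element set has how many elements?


B(n) = number of set partitions of an n-element set.
B(n) satisfies the recurrence: B(n+1) = sum_k C(n,k)*B(k).
B(12) = 4213597


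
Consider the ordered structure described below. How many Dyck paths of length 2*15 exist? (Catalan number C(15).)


C(n) = C(2n, n) / (n+1).
C(30, 15) = 155117520
C(15) = 155117520 / 16 = 9694845


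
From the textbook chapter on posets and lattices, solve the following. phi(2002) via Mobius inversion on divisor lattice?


phi(n) = n * prod_{p|n} (1 - 1/p).
Prime divisors of 2002: [2, 7, 11, 13]
phi(2002) = 2002 * (1 - 1/2) * (1 - 1/7) * (1 - 1/11) * (1 - 1/13)
phi(2002) = 720


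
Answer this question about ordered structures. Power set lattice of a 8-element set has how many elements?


Power set = 2^n.
2^8 = 256


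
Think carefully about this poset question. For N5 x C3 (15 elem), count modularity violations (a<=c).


Modular law: if a <= c then a v (b ^ c) = (a v b) ^ c.
Check all triples (a,b,c) with a <= c among 15 elements.
  e.g. a=(a,0), b=(c,0), c=(b,0): lhs=(a,0) != rhs=(b,0)
  e.g. a=(a,0), b=(c,1), c=(b,0): lhs=(a,0) != rhs=(b,0)
Total violating triples: 18


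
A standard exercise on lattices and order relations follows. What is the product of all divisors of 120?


Divisors of 120: [1, 2, 3, 4, 5, 6, 8, 10, 12, 15, 20, 24, 30, 40, 60, 120]
Product = n^(d(n)/2) = 120^(16/2)
Product = 42998169600000000


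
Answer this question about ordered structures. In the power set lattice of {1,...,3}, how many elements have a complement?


An element a is complemented if some b has a meet b = bottom, a join b = top.
every subset A has complement S\A, so all elements are complemented.
Complemented elements: {}, {1}, {2}, {3}, {1,2}, {1,3}, ... (2 more)
Count: 8


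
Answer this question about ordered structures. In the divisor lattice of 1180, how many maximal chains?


A maximal chain goes from the minimum element to a maximal element via cover relations.
Counting all min-to-max paths in the cover graph.
Total maximal chains: 12


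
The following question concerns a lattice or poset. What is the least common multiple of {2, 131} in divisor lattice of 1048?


In a divisor lattice, join = lcm (least common multiple).
Compute lcm iteratively: start with first element, then lcm(current, next).
Elements: [2, 131]
lcm(2,131) = 262
Final lcm = 262


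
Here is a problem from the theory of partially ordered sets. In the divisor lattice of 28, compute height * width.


Height = length of longest chain minus 1; width = size of largest antichain.
A maximum chain: 1 | 7 | 14 | 28  (height 3).
A maximum antichain: {2, 7}  (width 2).
Product = 3 * 2 = 6


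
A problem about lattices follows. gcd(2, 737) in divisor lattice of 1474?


Meet=gcd.
gcd(2,737)=1


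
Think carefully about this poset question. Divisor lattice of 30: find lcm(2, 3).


In a divisor lattice, join = lcm (least common multiple).
gcd(2,3) = 1
lcm(2,3) = 2*3/gcd = 6/1 = 6


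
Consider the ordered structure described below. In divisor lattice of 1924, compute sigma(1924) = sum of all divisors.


sigma(n) = sum of divisors.
Divisors of 1924: [1, 2, 4, 13, 26, 37, 52, 74, 148, 481, 962, 1924]
Sum = 3724


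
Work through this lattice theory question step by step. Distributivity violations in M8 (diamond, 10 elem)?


Distributive law: a ^ (b v c) = (a ^ b) v (a ^ c).
Check all 10^3 = 1000 ordered triples (a,b,c).
  e.g. a=a1, b=a2, c=a3: lhs=a1 != rhs=0
  e.g. a=a1, b=a2, c=a4: lhs=a1 != rhs=0
Total violating triples: 336


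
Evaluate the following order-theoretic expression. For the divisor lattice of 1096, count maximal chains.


A maximal chain goes from the minimum element to a maximal element via cover relations.
Counting all min-to-max paths in the cover graph.
Total maximal chains: 4


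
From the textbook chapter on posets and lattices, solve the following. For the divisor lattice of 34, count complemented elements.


An element a is complemented if some b has a meet b = bottom, a join b = top.
a is complemented iff gcd(a, n/a)=1, i.e. a is a unitary divisor of 34.
Complemented elements: 1, 2, 17, 34
Count: 4


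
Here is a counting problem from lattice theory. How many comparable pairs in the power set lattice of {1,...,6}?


A comparable pair {a,b} has a < b or b < a in the order.
Count unordered pairs where one element is strictly below the other.
Examples: {{},{1}}, {{},{2}}, {{},{3}}, {{},{4}}, ...
Total comparable pairs: 665


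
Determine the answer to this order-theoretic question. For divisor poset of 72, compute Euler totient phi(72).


phi(n) = n * prod_{p|n} (1 - 1/p).
Prime divisors of 72: [2, 3]
phi(72) = 72 * (1 - 1/2) * (1 - 1/3)
phi(72) = 24


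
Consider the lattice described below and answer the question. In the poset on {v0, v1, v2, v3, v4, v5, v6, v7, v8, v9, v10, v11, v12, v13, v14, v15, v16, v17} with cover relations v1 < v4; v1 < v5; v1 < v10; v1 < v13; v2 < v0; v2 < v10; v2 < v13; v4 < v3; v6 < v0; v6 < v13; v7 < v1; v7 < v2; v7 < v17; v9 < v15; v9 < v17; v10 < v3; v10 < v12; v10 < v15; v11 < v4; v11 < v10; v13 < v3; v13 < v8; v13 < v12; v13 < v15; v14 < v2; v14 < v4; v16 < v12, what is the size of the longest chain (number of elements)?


A chain is a totally ordered subset; we count the number of elements in a maximum chain.
Compute, for each element x, the size of the longest chain ending at x:
  v6: 1
  v7: 1
  v9: 1
  v11: 1
  v14: 1
  v16: 1
  ...
A maximum chain: v7 < v1 < v4 < v3
Number of elements in the longest chain: 4


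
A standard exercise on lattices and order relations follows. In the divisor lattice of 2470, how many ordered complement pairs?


Complement pair (a,b): a meet b = bottom, a join b = top.
Here: gcd(a,b)=1 and lcm(a,b)=2470, i.e. a*b=2470 with a,b coprime.
Pairs found: (1,2470), (2,1235), (5,494), (10,247), ... (12 more)
Total ordered pairs: 16


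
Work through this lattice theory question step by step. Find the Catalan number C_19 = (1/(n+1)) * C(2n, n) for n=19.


C(n) = C(2n, n) / (n+1).
C(38, 19) = 35345263800
C(19) = 35345263800 / 20 = 1767263190


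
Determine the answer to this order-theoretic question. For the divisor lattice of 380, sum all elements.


sigma(n) = sum of divisors.
Divisors of 380: [1, 2, 4, 5, 10, 19, 20, 38, 76, 95, 190, 380]
Sum = 840


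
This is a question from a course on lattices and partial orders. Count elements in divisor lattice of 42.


Divisors of 42: [1, 2, 3, 6, 7, 14, 21, 42]
Count: 8


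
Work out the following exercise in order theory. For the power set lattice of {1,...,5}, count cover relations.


A cover relation a -< b holds when a < b with no c strictly between.
Cover relations:
  {} -< {1}
  {} -< {2}
  {} -< {3}
  {} -< {4}
  {} -< {5}
  {1} -< {1,2}
  {1} -< {1,3}
  {1} -< {1,4}
  ...72 more
Total: 80


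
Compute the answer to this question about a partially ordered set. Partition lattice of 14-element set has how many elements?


B(n) = number of set partitions of an n-element set.
B(n) satisfies the recurrence: B(n+1) = sum_k C(n,k)*B(k).
B(14) = 190899322


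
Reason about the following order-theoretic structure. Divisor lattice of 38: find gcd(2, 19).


In a divisor lattice, meet = gcd (greatest common divisor).
By Euclidean algorithm or factoring: gcd(2,19) = 1


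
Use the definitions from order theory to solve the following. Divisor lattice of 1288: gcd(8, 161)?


Meet=gcd.
gcd(8,161)=1


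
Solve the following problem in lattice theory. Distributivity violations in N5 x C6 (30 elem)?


Distributive law: a ^ (b v c) = (a ^ b) v (a ^ c).
Check all 30^3 = 27000 ordered triples (a,b,c).
  e.g. a=(b,0), b=(a,0), c=(c,0): lhs=(b,0) != rhs=(a,0)
  e.g. a=(b,0), b=(a,0), c=(c,1): lhs=(b,0) != rhs=(a,0)
Total violating triples: 432


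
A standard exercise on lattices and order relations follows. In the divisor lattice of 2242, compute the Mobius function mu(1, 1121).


In a divisor lattice, mu(a,b) = mu(b/a) where mu is the classical Mobius function.
b/a = 1121/1 = 1121
Prime factorization of 1121: primes [19, 59]
1121 is squarefree with 2 prime factor(s), so mu(1121) = (-1)^2 = 1


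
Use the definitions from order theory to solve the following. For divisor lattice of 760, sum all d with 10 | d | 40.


Interval [10,40] in divisors of 760: [10, 20, 40]
Sum = 70


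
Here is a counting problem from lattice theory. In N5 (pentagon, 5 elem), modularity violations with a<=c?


Modular law: if a <= c then a v (b ^ c) = (a v b) ^ c.
Check all triples (a,b,c) with a <= c among 5 elements.
  e.g. a=a, b=c, c=b: lhs=a != rhs=b
Total violating triples: 1


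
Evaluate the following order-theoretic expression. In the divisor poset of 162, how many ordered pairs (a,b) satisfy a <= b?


The order relation is {(a,b) : a <= b}, reflexive so it includes (a,a).
Examples: (1,1), (1,162), (1,18), (1,2), (1,27), ...
Total ordered pairs: 45


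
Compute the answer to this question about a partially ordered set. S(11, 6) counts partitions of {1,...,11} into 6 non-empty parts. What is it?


S(n,k) = k*S(n-1,k) + S(n-1,k-1).
S(10,6) = 22827, S(10,5) = 42525
S(11,6) = 6*22827 + 42525 = 136962 + 42525
S(11,6) = 179487


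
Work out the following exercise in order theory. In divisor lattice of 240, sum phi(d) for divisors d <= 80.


Divisors of 240 up to 80: [1, 2, 3, 4, 5, 6, 8, 10, 12, 15, 16, 20, 24, 30, 40, 48, 60, 80]
phi values: [1, 1, 2, 2, 4, 2, 4, 4, 4, 8, 8, 8, 8, 8, 16, 16, 16, 32]
Sum = 144


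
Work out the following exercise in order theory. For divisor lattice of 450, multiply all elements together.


Divisors of 450: [1, 2, 3, 5, 6, 9, 10, 15, 18, 25, 30, 45, 50, 75, 90, 150, 225, 450]
Product = n^(d(n)/2) = 450^(18/2)
Product = 756680642578125000000000


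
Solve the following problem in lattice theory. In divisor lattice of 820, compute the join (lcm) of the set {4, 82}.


In a divisor lattice, join = lcm (least common multiple).
Compute lcm iteratively: start with first element, then lcm(current, next).
Elements: [4, 82]
lcm(4,82) = 164
Final lcm = 164


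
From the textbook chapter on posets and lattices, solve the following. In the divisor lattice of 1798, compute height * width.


Height = length of longest chain minus 1; width = size of largest antichain.
A maximum chain: 1 | 31 | 899 | 1798  (height 3).
A maximum antichain: {2, 29, 31}  (width 3).
Product = 3 * 3 = 9


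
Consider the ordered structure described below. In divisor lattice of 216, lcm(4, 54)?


Join=lcm.
gcd(4,54)=2
lcm=108


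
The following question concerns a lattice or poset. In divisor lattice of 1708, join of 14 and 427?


In a divisor lattice, join = lcm (least common multiple).
gcd(14,427) = 7
lcm(14,427) = 14*427/gcd = 5978/7 = 854


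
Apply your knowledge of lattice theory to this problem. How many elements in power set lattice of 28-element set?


Power set = 2^n.
2^28 = 268435456


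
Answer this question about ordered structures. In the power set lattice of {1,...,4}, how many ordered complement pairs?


Complement pair (a,b): a meet b = bottom, a join b = top.
Here: A intersect B = {} and A union B = {1,...,4}.
Pairs found: ({},{1,2,3,4}), ({1},{2,3,4}), ({2},{1,3,4}), ({3},{1,2,4}), ... (12 more)
Total ordered pairs: 16


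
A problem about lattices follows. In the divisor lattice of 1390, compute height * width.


Height = length of longest chain minus 1; width = size of largest antichain.
A maximum chain: 1 | 139 | 695 | 1390  (height 3).
A maximum antichain: {2, 5, 139}  (width 3).
Product = 3 * 3 = 9


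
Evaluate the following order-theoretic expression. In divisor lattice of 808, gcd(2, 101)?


Meet=gcd.
gcd(2,101)=1


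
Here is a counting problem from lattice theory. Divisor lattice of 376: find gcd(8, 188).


In a divisor lattice, meet = gcd (greatest common divisor).
By Euclidean algorithm or factoring: gcd(8,188) = 4


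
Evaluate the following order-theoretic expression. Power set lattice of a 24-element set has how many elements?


Power set = 2^n.
2^24 = 16777216


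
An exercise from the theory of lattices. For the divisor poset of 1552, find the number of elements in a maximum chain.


A chain is a totally ordered subset; we count the number of elements in a maximum chain.
Compute, for each element x, the size of the longest chain ending at x:
  1: 1
  2: 2
  97: 2
  4: 3
  8: 4
  194: 3
  ...
A maximum chain: 1 < 2 < 4 < 8 < 16 < 1552
Number of elements in the longest chain: 6


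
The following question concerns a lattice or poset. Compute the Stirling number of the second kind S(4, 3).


S(n,k) = k*S(n-1,k) + S(n-1,k-1).
S(3,3) = 1, S(3,2) = 3
S(4,3) = 3*1 + 3 = 3 + 3
S(4,3) = 6


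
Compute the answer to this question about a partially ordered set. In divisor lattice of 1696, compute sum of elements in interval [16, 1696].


Interval [16,1696] in divisors of 1696: [16, 32, 848, 1696]
Sum = 2592


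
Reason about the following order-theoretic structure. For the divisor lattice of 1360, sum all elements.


sigma(n) = sum of divisors.
Divisors of 1360: [1, 2, 4, 5, 8, 10, 16, 17, 20, 34, 40, 68, 80, 85, 136, 170, 272, 340, 680, 1360]
Sum = 3348


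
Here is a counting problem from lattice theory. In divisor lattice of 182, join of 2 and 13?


In a divisor lattice, join = lcm (least common multiple).
gcd(2,13) = 1
lcm(2,13) = 2*13/gcd = 26/1 = 26


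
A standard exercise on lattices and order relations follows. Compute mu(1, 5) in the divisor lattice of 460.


In a divisor lattice, mu(a,b) = mu(b/a) where mu is the classical Mobius function.
b/a = 5/1 = 5
Prime factorization of 5: primes [5]
5 is squarefree with 1 prime factor(s), so mu(5) = (-1)^1 = -1


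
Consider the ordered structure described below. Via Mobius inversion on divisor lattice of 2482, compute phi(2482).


phi(n) = n * prod_{p|n} (1 - 1/p).
Prime divisors of 2482: [2, 17, 73]
phi(2482) = 2482 * (1 - 1/2) * (1 - 1/17) * (1 - 1/73)
phi(2482) = 1152


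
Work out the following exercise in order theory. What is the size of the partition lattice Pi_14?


B(n) = number of set partitions of an n-element set.
B(n) satisfies the recurrence: B(n+1) = sum_k C(n,k)*B(k).
B(14) = 190899322


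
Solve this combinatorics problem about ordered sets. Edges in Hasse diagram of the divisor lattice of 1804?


A cover relation a -< b holds when a < b with no c strictly between.
Cover relations:
  1 -< 2
  1 -< 11
  1 -< 41
  2 -< 4
  2 -< 22
  2 -< 82
  4 -< 44
  4 -< 164
  ...12 more
Total: 20


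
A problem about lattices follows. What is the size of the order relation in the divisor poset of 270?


The order relation is {(a,b) : a <= b}, reflexive so it includes (a,a).
Examples: (1,1), (1,10), (1,135), (1,15), (1,18), ...
Total ordered pairs: 90


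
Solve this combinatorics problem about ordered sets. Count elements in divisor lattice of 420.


Divisors of 420: [1, 2, 3, 4, 5, 6, 7, 10, 12, 14, 15, 20, 21, 28, 30, 35, 42, 60, 70, 84, 105, 140, 210, 420]
Count: 24


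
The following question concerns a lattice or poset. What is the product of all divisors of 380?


Divisors of 380: [1, 2, 4, 5, 10, 19, 20, 38, 76, 95, 190, 380]
Product = n^(d(n)/2) = 380^(12/2)
Product = 3010936384000000


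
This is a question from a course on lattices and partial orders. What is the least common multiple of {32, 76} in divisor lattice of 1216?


In a divisor lattice, join = lcm (least common multiple).
Compute lcm iteratively: start with first element, then lcm(current, next).
Elements: [32, 76]
lcm(32,76) = 608
Final lcm = 608


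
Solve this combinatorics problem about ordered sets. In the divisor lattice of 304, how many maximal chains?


A maximal chain goes from the minimum element to a maximal element via cover relations.
Counting all min-to-max paths in the cover graph.
Total maximal chains: 5


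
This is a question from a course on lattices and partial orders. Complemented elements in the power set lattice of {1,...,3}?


An element a is complemented if some b has a meet b = bottom, a join b = top.
every subset A has complement S\A, so all elements are complemented.
Complemented elements: {}, {1}, {2}, {3}, {1,2}, {1,3}, ... (2 more)
Count: 8


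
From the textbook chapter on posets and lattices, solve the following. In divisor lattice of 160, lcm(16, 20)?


Join=lcm.
gcd(16,20)=4
lcm=80


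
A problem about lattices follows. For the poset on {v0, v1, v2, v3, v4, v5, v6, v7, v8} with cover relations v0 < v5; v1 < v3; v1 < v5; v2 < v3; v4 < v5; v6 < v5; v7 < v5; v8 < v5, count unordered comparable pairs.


A comparable pair {a,b} has a < b or b < a in the order.
Count unordered pairs where one element is strictly below the other.
Examples: {v0,v5}, {v1,v3}, {v1,v5}, {v2,v3}, ...
Total comparable pairs: 8


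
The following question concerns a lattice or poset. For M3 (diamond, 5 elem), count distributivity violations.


Distributive law: a ^ (b v c) = (a ^ b) v (a ^ c).
Check all 5^3 = 125 ordered triples (a,b,c).
  e.g. a=a1, b=a2, c=a3: lhs=a1 != rhs=0
  e.g. a=a1, b=a3, c=a2: lhs=a1 != rhs=0
Total violating triples: 6


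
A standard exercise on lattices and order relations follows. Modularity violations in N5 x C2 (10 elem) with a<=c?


Modular law: if a <= c then a v (b ^ c) = (a v b) ^ c.
Check all triples (a,b,c) with a <= c among 10 elements.
  e.g. a=(a,0), b=(c,0), c=(b,0): lhs=(a,0) != rhs=(b,0)
  e.g. a=(a,0), b=(c,1), c=(b,0): lhs=(a,0) != rhs=(b,0)
Total violating triples: 6


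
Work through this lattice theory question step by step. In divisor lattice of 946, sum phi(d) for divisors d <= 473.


Divisors of 946 up to 473: [1, 2, 11, 22, 43, 86, 473]
phi values: [1, 1, 10, 10, 42, 42, 420]
Sum = 526


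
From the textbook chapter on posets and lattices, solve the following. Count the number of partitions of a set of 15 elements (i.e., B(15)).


B(n) = number of set partitions of an n-element set.
B(n) satisfies the recurrence: B(n+1) = sum_k C(n,k)*B(k).
B(15) = 1382958545


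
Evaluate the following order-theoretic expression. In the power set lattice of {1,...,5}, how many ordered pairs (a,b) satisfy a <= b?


The order relation is {(a,b) : a <= b}, reflexive so it includes (a,a).
Examples: ({},{}), ({},{1,2}), ({},{1,2,3}), ({},{1,2,3,4}), ({},{1,2,3,4,5}), ...
Total ordered pairs: 243


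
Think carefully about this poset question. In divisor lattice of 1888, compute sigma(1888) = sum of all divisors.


sigma(n) = sum of divisors.
Divisors of 1888: [1, 2, 4, 8, 16, 32, 59, 118, 236, 472, 944, 1888]
Sum = 3780


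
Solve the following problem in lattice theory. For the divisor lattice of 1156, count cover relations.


A cover relation a -< b holds when a < b with no c strictly between.
Cover relations:
  1 -< 2
  1 -< 17
  2 -< 4
  2 -< 34
  4 -< 68
  17 -< 34
  17 -< 289
  34 -< 68
  ...4 more
Total: 12


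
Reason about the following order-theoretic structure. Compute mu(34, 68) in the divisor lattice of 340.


In a divisor lattice, mu(a,b) = mu(b/a) where mu is the classical Mobius function.
b/a = 68/34 = 2
Prime factorization of 2: primes [2]
2 is squarefree with 1 prime factor(s), so mu(2) = (-1)^1 = -1


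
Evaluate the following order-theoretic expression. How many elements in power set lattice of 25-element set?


Power set = 2^n.
2^25 = 33554432


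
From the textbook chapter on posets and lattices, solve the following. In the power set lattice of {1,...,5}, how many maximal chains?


A maximal chain goes from the minimum element to a maximal element via cover relations.
Counting all min-to-max paths in the cover graph.
Total maximal chains: 120


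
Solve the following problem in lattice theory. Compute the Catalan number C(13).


C(n) = C(2n, n) / (n+1).
C(26, 13) = 10400600
C(13) = 10400600 / 14 = 742900


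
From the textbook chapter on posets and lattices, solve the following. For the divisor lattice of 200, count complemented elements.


An element a is complemented if some b has a meet b = bottom, a join b = top.
a is complemented iff gcd(a, n/a)=1, i.e. a is a unitary divisor of 200.
Complemented elements: 1, 8, 25, 200
Count: 4


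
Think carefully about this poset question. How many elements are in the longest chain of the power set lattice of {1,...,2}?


A chain is a totally ordered subset; we count the number of elements in a maximum chain.
Compute, for each element x, the size of the longest chain ending at x:
  {}: 1
  {1}: 2
  {2}: 2
  {1,2}: 3
A maximum chain: {} < {1} < {1,2}
Number of elements in the longest chain: 3


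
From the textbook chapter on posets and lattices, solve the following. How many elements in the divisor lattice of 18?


Divisors of 18: [1, 2, 3, 6, 9, 18]
Count: 6


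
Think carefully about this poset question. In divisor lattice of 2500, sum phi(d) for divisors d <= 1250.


Divisors of 2500 up to 1250: [1, 2, 4, 5, 10, 20, 25, 50, 100, 125, 250, 500, 625, 1250]
phi values: [1, 1, 2, 4, 4, 8, 20, 20, 40, 100, 100, 200, 500, 500]
Sum = 1500


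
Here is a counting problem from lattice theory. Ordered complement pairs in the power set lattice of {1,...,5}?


Complement pair (a,b): a meet b = bottom, a join b = top.
Here: A intersect B = {} and A union B = {1,...,5}.
Pairs found: ({},{1,2,3,4,5}), ({1},{2,3,4,5}), ({2},{1,3,4,5}), ({3},{1,2,4,5}), ... (28 more)
Total ordered pairs: 32


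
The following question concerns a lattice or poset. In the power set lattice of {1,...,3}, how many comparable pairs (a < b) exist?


A comparable pair {a,b} has a < b or b < a in the order.
Count unordered pairs where one element is strictly below the other.
Examples: {{},{1}}, {{},{2}}, {{},{3}}, {{},{1,2}}, ...
Total comparable pairs: 19


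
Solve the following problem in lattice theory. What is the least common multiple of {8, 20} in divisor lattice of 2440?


In a divisor lattice, join = lcm (least common multiple).
Compute lcm iteratively: start with first element, then lcm(current, next).
Elements: [8, 20]
lcm(8,20) = 40
Final lcm = 40


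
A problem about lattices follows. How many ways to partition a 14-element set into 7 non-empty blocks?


S(n,k) = k*S(n-1,k) + S(n-1,k-1).
S(13,7) = 5715424, S(13,6) = 9321312
S(14,7) = 7*5715424 + 9321312 = 40007968 + 9321312
S(14,7) = 49329280


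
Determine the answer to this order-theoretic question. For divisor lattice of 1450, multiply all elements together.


Divisors of 1450: [1, 2, 5, 10, 25, 29, 50, 58, 145, 290, 725, 1450]
Product = n^(d(n)/2) = 1450^(12/2)
Product = 9294114390625000000


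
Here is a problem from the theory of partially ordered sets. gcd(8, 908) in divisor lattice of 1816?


Meet=gcd.
gcd(8,908)=4


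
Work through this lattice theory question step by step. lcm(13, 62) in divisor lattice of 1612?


Join=lcm.
gcd(13,62)=1
lcm=806


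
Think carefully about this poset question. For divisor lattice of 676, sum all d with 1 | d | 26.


Interval [1,26] in divisors of 676: [1, 2, 13, 26]
Sum = 42


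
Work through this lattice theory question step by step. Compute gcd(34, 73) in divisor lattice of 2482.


In a divisor lattice, meet = gcd (greatest common divisor).
By Euclidean algorithm or factoring: gcd(34,73) = 1


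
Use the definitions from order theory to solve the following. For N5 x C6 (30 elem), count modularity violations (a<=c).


Modular law: if a <= c then a v (b ^ c) = (a v b) ^ c.
Check all triples (a,b,c) with a <= c among 30 elements.
  e.g. a=(a,0), b=(c,0), c=(b,0): lhs=(a,0) != rhs=(b,0)
  e.g. a=(a,0), b=(c,1), c=(b,0): lhs=(a,0) != rhs=(b,0)
Total violating triples: 126


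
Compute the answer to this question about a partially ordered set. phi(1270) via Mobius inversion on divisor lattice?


phi(n) = n * prod_{p|n} (1 - 1/p).
Prime divisors of 1270: [2, 5, 127]
phi(1270) = 1270 * (1 - 1/2) * (1 - 1/5) * (1 - 1/127)
phi(1270) = 504


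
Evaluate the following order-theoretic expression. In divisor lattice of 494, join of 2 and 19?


In a divisor lattice, join = lcm (least common multiple).
gcd(2,19) = 1
lcm(2,19) = 2*19/gcd = 38/1 = 38


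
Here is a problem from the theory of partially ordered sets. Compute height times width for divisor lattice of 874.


Height = length of longest chain minus 1; width = size of largest antichain.
A maximum chain: 1 | 23 | 437 | 874  (height 3).
A maximum antichain: {2, 19, 23}  (width 3).
Product = 3 * 3 = 9


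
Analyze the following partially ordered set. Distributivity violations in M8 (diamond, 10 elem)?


Distributive law: a ^ (b v c) = (a ^ b) v (a ^ c).
Check all 10^3 = 1000 ordered triples (a,b,c).
  e.g. a=a1, b=a2, c=a3: lhs=a1 != rhs=0
  e.g. a=a1, b=a2, c=a4: lhs=a1 != rhs=0
Total violating triples: 336


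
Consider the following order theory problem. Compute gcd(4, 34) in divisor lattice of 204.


In a divisor lattice, meet = gcd (greatest common divisor).
By Euclidean algorithm or factoring: gcd(4,34) = 2


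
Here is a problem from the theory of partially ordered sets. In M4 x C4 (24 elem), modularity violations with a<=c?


Modular law: if a <= c then a v (b ^ c) = (a v b) ^ c.
Check all triples (a,b,c) with a <= c among 24 elements.
This lattice is modular (diamonds M_m and their chain-products are modular).
Total violating triples: 0


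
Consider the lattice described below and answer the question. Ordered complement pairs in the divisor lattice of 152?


Complement pair (a,b): a meet b = bottom, a join b = top.
Here: gcd(a,b)=1 and lcm(a,b)=152, i.e. a*b=152 with a,b coprime.
Pairs found: (1,152), (8,19), (19,8), (152,1)
Total ordered pairs: 4


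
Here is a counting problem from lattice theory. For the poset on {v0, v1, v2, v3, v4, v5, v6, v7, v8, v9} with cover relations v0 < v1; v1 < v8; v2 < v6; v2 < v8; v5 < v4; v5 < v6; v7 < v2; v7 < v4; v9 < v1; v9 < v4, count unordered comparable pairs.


A comparable pair {a,b} has a < b or b < a in the order.
Count unordered pairs where one element is strictly below the other.
Examples: {v0,v1}, {v0,v8}, {v1,v8}, {v1,v9}, ...
Total comparable pairs: 14


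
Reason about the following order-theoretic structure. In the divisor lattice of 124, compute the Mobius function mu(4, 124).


In a divisor lattice, mu(a,b) = mu(b/a) where mu is the classical Mobius function.
b/a = 124/4 = 31
Prime factorization of 31: primes [31]
31 is squarefree with 1 prime factor(s), so mu(31) = (-1)^1 = -1


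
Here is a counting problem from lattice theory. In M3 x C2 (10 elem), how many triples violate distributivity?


Distributive law: a ^ (b v c) = (a ^ b) v (a ^ c).
Check all 10^3 = 1000 ordered triples (a,b,c).
  e.g. a=(a1,0), b=(a2,0), c=(a3,0): lhs=(a1,0) != rhs=(0,0)
  e.g. a=(a1,0), b=(a2,0), c=(a3,1): lhs=(a1,0) != rhs=(0,0)
Total violating triples: 48


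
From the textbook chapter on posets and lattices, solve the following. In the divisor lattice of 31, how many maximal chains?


A maximal chain goes from the minimum element to a maximal element via cover relations.
Counting all min-to-max paths in the cover graph.
Total maximal chains: 1


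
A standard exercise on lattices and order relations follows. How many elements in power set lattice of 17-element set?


Power set = 2^n.
2^17 = 131072


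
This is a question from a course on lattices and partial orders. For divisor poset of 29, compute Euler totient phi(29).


phi(n) = n * prod_{p|n} (1 - 1/p).
Prime divisors of 29: [29]
phi(29) = 29 * (1 - 1/29)
phi(29) = 28


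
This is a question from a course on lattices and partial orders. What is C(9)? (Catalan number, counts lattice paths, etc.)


C(n) = C(2n, n) / (n+1).
C(18, 9) = 48620
C(9) = 48620 / 10 = 4862


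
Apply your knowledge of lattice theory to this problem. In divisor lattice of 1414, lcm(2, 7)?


Join=lcm.
gcd(2,7)=1
lcm=14


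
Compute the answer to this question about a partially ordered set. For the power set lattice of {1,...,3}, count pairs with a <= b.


The order relation is {(a,b) : a <= b}, reflexive so it includes (a,a).
Examples: ({},{}), ({},{1,2}), ({},{1,2,3}), ({},{1,3}), ({},{1}), ...
Total ordered pairs: 27


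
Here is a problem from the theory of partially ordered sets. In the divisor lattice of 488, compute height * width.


Height = length of longest chain minus 1; width = size of largest antichain.
A maximum chain: 1 | 61 | 122 | 244 | 488  (height 4).
A maximum antichain: {2, 61}  (width 2).
Product = 4 * 2 = 8


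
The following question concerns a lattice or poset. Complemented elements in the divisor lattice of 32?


An element a is complemented if some b has a meet b = bottom, a join b = top.
a is complemented iff gcd(a, n/a)=1, i.e. a is a unitary divisor of 32.
Complemented elements: 1, 32
Count: 2


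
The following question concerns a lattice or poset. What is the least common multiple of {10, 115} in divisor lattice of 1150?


In a divisor lattice, join = lcm (least common multiple).
Compute lcm iteratively: start with first element, then lcm(current, next).
Elements: [10, 115]
lcm(10,115) = 230
Final lcm = 230


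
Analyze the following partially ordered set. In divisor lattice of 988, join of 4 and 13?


In a divisor lattice, join = lcm (least common multiple).
gcd(4,13) = 1
lcm(4,13) = 4*13/gcd = 52/1 = 52


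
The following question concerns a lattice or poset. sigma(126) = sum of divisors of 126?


sigma(n) = sum of divisors.
Divisors of 126: [1, 2, 3, 6, 7, 9, 14, 18, 21, 42, 63, 126]
Sum = 312


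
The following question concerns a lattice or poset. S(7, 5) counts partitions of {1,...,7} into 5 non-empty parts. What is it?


S(n,k) = k*S(n-1,k) + S(n-1,k-1).
S(6,5) = 15, S(6,4) = 65
S(7,5) = 5*15 + 65 = 75 + 65
S(7,5) = 140


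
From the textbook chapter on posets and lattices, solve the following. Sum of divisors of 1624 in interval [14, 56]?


Interval [14,56] in divisors of 1624: [14, 28, 56]
Sum = 98


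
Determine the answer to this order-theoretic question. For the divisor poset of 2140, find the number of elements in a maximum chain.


A chain is a totally ordered subset; we count the number of elements in a maximum chain.
Compute, for each element x, the size of the longest chain ending at x:
  1: 1
  2: 2
  5: 2
  107: 2
  4: 3
  10: 3
  ...
A maximum chain: 1 < 2 < 4 < 20 < 2140
Number of elements in the longest chain: 5


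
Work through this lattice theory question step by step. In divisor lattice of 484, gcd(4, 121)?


Meet=gcd.
gcd(4,121)=1


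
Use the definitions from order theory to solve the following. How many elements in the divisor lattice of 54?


Divisors of 54: [1, 2, 3, 6, 9, 18, 27, 54]
Count: 8


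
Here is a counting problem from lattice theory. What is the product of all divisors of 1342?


Divisors of 1342: [1, 2, 11, 22, 61, 122, 671, 1342]
Product = n^(d(n)/2) = 1342^(8/2)
Product = 3243471329296


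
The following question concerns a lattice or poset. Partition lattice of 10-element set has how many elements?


B(n) = number of set partitions of an n-element set.
B(n) satisfies the recurrence: B(n+1) = sum_k C(n,k)*B(k).
B(10) = 115975


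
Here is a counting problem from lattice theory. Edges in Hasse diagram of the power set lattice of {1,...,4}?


A cover relation a -< b holds when a < b with no c strictly between.
Cover relations:
  {} -< {1}
  {} -< {2}
  {} -< {3}
  {} -< {4}
  {1} -< {1,2}
  {1} -< {1,3}
  {1} -< {1,4}
  {2} -< {1,2}
  ...24 more
Total: 32


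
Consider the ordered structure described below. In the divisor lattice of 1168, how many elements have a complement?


An element a is complemented if some b has a meet b = bottom, a join b = top.
a is complemented iff gcd(a, n/a)=1, i.e. a is a unitary divisor of 1168.
Complemented elements: 1, 16, 73, 1168
Count: 4


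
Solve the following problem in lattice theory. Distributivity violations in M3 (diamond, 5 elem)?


Distributive law: a ^ (b v c) = (a ^ b) v (a ^ c).
Check all 5^3 = 125 ordered triples (a,b,c).
  e.g. a=a1, b=a2, c=a3: lhs=a1 != rhs=0
  e.g. a=a1, b=a3, c=a2: lhs=a1 != rhs=0
Total violating triples: 6


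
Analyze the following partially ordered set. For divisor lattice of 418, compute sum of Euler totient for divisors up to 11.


Divisors of 418 up to 11: [1, 2, 11]
phi values: [1, 1, 10]
Sum = 12


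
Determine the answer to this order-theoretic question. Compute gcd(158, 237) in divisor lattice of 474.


In a divisor lattice, meet = gcd (greatest common divisor).
By Euclidean algorithm or factoring: gcd(158,237) = 79


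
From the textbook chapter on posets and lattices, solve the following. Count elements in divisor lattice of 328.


Divisors of 328: [1, 2, 4, 8, 41, 82, 164, 328]
Count: 8


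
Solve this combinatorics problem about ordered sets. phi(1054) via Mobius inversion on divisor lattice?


phi(n) = n * prod_{p|n} (1 - 1/p).
Prime divisors of 1054: [2, 17, 31]
phi(1054) = 1054 * (1 - 1/2) * (1 - 1/17) * (1 - 1/31)
phi(1054) = 480


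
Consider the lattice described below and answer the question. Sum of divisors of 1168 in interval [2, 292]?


Interval [2,292] in divisors of 1168: [2, 4, 146, 292]
Sum = 444


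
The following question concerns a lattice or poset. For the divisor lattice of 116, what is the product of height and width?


Height = length of longest chain minus 1; width = size of largest antichain.
A maximum chain: 1 | 29 | 58 | 116  (height 3).
A maximum antichain: {2, 29}  (width 2).
Product = 3 * 2 = 6


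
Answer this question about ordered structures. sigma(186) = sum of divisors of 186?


sigma(n) = sum of divisors.
Divisors of 186: [1, 2, 3, 6, 31, 62, 93, 186]
Sum = 384


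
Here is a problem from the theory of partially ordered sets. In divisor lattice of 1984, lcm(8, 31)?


Join=lcm.
gcd(8,31)=1
lcm=248


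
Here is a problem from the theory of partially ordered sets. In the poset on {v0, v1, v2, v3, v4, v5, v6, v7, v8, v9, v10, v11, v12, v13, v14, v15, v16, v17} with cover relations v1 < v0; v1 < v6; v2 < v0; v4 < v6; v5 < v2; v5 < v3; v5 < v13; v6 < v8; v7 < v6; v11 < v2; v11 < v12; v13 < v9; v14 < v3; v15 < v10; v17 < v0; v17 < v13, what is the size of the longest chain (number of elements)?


A chain is a totally ordered subset; we count the number of elements in a maximum chain.
Compute, for each element x, the size of the longest chain ending at x:
  v1: 1
  v4: 1
  v5: 1
  v7: 1
  v11: 1
  v14: 1
  ...
A maximum chain: v5 < v2 < v0
Number of elements in the longest chain: 3


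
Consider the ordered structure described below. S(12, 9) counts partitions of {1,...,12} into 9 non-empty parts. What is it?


S(n,k) = k*S(n-1,k) + S(n-1,k-1).
S(11,9) = 1155, S(11,8) = 11880
S(12,9) = 9*1155 + 11880 = 10395 + 11880
S(12,9) = 22275


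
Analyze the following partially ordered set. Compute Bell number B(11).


B(n) = number of set partitions of an n-element set.
B(n) satisfies the recurrence: B(n+1) = sum_k C(n,k)*B(k).
B(11) = 678570


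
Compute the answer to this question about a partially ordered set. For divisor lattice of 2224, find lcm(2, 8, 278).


In a divisor lattice, join = lcm (least common multiple).
Compute lcm iteratively: start with first element, then lcm(current, next).
Elements: [2, 8, 278]
lcm(2,8) = 8
lcm(8,278) = 1112
Final lcm = 1112


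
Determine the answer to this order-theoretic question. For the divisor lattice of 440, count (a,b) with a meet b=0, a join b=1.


Complement pair (a,b): a meet b = bottom, a join b = top.
Here: gcd(a,b)=1 and lcm(a,b)=440, i.e. a*b=440 with a,b coprime.
Pairs found: (1,440), (5,88), (8,55), (11,40), ... (4 more)
Total ordered pairs: 8


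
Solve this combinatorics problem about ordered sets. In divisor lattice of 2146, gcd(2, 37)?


Meet=gcd.
gcd(2,37)=1


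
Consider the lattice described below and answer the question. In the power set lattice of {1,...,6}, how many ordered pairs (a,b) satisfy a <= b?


The order relation is {(a,b) : a <= b}, reflexive so it includes (a,a).
Examples: ({},{}), ({},{1,2}), ({},{1,2,3}), ({},{1,2,3,4}), ({},{1,2,3,4,5}), ...
Total ordered pairs: 729
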